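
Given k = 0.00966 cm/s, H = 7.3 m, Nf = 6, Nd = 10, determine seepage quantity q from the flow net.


Convert k to m/s for unit consistency with H:
k = 0.00966 cm/s = 0.00966 / 100 m/s = 9.66e-05 m/s
Using q = k * H * Nf / Nd
Nf / Nd = 6 / 10 = 0.6
q = 9.66e-05 * 7.3 * 0.6
q = 0.0004231 m^3/s per m


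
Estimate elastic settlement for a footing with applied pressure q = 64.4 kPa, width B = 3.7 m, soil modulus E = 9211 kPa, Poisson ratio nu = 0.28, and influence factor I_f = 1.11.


Result: 26.463 mm

Derivation:
Using Se = q * B * (1 - nu^2) * I_f / E
1 - nu^2 = 1 - 0.28^2 = 0.9216
Se = 64.4 * 3.7 * 0.9216 * 1.11 / 9211
Se = 0.026463 m
Convert to mm: Se = 0.026463 * 1000 = 26.463 mm


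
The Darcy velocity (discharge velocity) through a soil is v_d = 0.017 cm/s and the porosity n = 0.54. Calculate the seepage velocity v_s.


Using v_s = v_d / n
v_s = 0.017 / 0.54
v_s = 0.03148 cm/s


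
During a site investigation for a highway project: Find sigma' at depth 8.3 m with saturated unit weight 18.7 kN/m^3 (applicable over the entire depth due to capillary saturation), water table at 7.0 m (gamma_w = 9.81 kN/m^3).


Result: 142.46 kPa

Derivation:
Total stress = gamma_sat * depth
sigma = 18.7 * 8.3 = 155.21 kPa
Pore water pressure u = gamma_w * (depth - d_wt)
u = 9.81 * (8.3 - 7.0) = 12.753 kPa
Effective stress = sigma - u
sigma' = 155.21 - 12.753 = 142.46 kPa


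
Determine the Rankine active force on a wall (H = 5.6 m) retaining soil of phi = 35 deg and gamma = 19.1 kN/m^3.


Result: 81.16 kN/m

Derivation:
Compute active earth pressure coefficient:
Ka = tan^2(45 - phi/2) = tan^2(27.5) = 0.27099
Compute active force:
Pa = 0.5 * Ka * gamma * H^2
Pa = 0.5 * 0.27099 * 19.1 * 5.6^2
Pa = 81.16 kN/m


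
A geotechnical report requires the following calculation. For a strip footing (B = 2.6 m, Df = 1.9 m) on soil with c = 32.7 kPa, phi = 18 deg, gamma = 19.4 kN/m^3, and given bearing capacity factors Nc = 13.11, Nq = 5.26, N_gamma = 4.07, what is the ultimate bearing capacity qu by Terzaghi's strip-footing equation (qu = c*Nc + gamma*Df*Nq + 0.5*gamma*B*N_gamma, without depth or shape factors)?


Compute qu = c*Nc + gamma*Df*Nq + 0.5*gamma*B*N_gamma
Term 1: 32.7 * 13.11 = 428.697
Term 2: 19.4 * 1.9 * 5.26 = 193.8836
Term 3: 0.5 * 19.4 * 2.6 * 4.07 = 102.6454
qu = 428.697 + 193.8836 + 102.6454
qu = 725.23 kPa


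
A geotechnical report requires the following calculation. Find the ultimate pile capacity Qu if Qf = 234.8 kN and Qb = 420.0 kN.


Using Qu = Qf + Qb
Qu = 234.8 + 420.0
Qu = 654.8 kN


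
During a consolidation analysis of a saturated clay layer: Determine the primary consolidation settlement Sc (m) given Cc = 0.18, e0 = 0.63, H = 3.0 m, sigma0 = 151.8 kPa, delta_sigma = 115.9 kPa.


Using Sc = Cc * H / (1 + e0) * log10((sigma0 + delta_sigma) / sigma0)
Stress ratio = (151.8 + 115.9) / 151.8 = 1.7635
log10(1.7635) = 0.246377
Cc * H / (1 + e0) = 0.18 * 3.0 / (1 + 0.63) = 0.331288
Sc = 0.331288 * 0.246377
Sc = 0.0816 m


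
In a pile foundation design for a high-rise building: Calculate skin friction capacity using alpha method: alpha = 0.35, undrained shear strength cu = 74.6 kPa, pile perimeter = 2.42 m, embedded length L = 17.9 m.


Using Qs = alpha * cu * perimeter * L
Qs = 0.35 * 74.6 * 2.42 * 17.9
Qs = 1131.03 kN


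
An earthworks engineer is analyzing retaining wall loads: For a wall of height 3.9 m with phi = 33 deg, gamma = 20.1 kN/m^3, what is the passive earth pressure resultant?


Compute passive earth pressure coefficient:
Kp = tan^2(45 + phi/2) = tan^2(61.5) = 3.39212
Compute passive force:
Pp = 0.5 * Kp * gamma * H^2
Pp = 0.5 * 3.39212 * 20.1 * 3.9^2
Pp = 518.52 kN/m


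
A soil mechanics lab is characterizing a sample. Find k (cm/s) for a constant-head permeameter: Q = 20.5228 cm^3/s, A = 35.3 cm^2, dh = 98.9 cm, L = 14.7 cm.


Compute hydraulic gradient:
i = dh / L = 98.9 / 14.7 = 6.72789
Then apply Darcy's law:
k = Q / (A * i)
k = 20.5228 / (35.3 * 6.72789)
k = 20.5228 / 237.495
k = 0.086414 cm/s


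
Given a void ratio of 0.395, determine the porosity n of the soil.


Using the relation n = e / (1 + e)
n = 0.395 / (1 + 0.395)
n = 0.395 / 1.395
n = 0.2832


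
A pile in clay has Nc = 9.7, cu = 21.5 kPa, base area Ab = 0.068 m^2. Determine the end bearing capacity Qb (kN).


Using Qb = Nc * cu * Ab
Qb = 9.7 * 21.5 * 0.068
Qb = 14.18 kN


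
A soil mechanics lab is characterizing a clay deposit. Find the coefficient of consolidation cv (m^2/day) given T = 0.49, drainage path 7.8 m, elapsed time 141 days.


Using cv = T * H_dr^2 / t
H_dr^2 = 7.8^2 = 60.84
cv = 0.49 * 60.84 / 141
cv = 0.21143 m^2/day


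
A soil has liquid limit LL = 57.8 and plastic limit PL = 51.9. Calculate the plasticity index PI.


Using PI = LL - PL
PI = 57.8 - 51.9
PI = 5.9


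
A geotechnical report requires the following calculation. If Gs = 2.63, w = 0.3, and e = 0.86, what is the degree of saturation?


Result: 0.9174

Derivation:
Using S = Gs * w / e
S = 2.63 * 0.3 / 0.86
S = 0.9174


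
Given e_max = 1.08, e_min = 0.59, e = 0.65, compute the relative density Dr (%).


Using Dr = (e_max - e) / (e_max - e_min) * 100
e_max - e = 1.08 - 0.65 = 0.43
e_max - e_min = 1.08 - 0.59 = 0.49
Dr = 0.43 / 0.49 * 100
Dr = 87.76 %


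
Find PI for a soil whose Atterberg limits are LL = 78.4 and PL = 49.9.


Using PI = LL - PL
PI = 78.4 - 49.9
PI = 28.5


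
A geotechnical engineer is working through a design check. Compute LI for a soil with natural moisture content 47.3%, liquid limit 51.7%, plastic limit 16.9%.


Result: 0.874

Derivation:
First compute the plasticity index:
PI = LL - PL = 51.7 - 16.9 = 34.8
Then compute the liquidity index:
LI = (w - PL) / PI
LI = (47.3 - 16.9) / 34.8
LI = 0.874


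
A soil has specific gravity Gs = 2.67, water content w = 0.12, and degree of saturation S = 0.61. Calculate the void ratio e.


Result: 0.5252

Derivation:
Using the relation e = Gs * w / S
e = 2.67 * 0.12 / 0.61
e = 0.5252


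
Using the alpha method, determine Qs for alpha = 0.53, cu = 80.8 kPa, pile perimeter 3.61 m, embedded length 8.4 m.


Using Qs = alpha * cu * perimeter * L
Qs = 0.53 * 80.8 * 3.61 * 8.4
Qs = 1298.59 kN


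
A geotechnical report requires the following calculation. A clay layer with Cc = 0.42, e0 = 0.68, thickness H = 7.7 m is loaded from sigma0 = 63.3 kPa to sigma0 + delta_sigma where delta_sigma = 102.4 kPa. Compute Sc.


Using Sc = Cc * H / (1 + e0) * log10((sigma0 + delta_sigma) / sigma0)
Stress ratio = (63.3 + 102.4) / 63.3 = 2.61769
log10(2.61769) = 0.417919
Cc * H / (1 + e0) = 0.42 * 7.7 / (1 + 0.68) = 1.925
Sc = 1.925 * 0.417919
Sc = 0.8045 m


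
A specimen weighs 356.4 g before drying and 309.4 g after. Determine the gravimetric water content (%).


Using w = (m_wet - m_dry) / m_dry * 100
m_wet - m_dry = 356.4 - 309.4 = 47.0 g
w = 47.0 / 309.4 * 100
w = 15.19 %


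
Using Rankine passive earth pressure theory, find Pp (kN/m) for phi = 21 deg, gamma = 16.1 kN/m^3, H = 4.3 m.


Compute passive earth pressure coefficient:
Kp = tan^2(45 + phi/2) = tan^2(55.5) = 2.117051
Compute passive force:
Pp = 0.5 * Kp * gamma * H^2
Pp = 0.5 * 2.117051 * 16.1 * 4.3^2
Pp = 315.11 kN/m


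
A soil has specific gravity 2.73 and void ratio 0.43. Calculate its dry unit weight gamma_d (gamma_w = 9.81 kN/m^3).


Using gamma_d = Gs * gamma_w / (1 + e)
gamma_d = 2.73 * 9.81 / (1 + 0.43)
gamma_d = 2.73 * 9.81 / 1.43
gamma_d = 18.728 kN/m^3


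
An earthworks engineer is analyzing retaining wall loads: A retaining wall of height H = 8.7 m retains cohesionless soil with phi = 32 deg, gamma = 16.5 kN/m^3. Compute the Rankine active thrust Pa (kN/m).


Compute active earth pressure coefficient:
Ka = tan^2(45 - phi/2) = tan^2(29.0) = 0.307259
Compute active force:
Pa = 0.5 * Ka * gamma * H^2
Pa = 0.5 * 0.307259 * 16.5 * 8.7^2
Pa = 191.87 kN/m


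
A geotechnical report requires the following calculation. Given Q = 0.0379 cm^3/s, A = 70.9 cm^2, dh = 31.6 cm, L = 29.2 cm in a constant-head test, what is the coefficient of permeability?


Compute hydraulic gradient:
i = dh / L = 31.6 / 29.2 = 1.08219
Then apply Darcy's law:
k = Q / (A * i)
k = 0.0379 / (70.9 * 1.08219)
k = 0.0379 / 76.7274
k = 0.000494 cm/s


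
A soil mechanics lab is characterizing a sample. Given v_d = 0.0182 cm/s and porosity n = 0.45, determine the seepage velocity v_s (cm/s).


Result: 0.04044 cm/s

Derivation:
Using v_s = v_d / n
v_s = 0.0182 / 0.45
v_s = 0.04044 cm/s


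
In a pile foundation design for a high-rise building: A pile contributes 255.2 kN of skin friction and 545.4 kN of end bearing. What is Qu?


Using Qu = Qf + Qb
Qu = 255.2 + 545.4
Qu = 800.6 kN


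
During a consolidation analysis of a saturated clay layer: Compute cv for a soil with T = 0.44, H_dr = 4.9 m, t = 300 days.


Using cv = T * H_dr^2 / t
H_dr^2 = 4.9^2 = 24.01
cv = 0.44 * 24.01 / 300
cv = 0.03521 m^2/day


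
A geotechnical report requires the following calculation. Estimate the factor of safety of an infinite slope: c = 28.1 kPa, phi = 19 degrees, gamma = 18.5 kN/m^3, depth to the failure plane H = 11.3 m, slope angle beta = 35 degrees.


Result: 0.778

Derivation:
Using Fs = c / (gamma*H*sin(beta)*cos(beta)) + tan(phi)/tan(beta)
Cohesion contribution = 28.1 / (18.5*11.3*sin(35)*cos(35))
Cohesion contribution = 0.286088
Friction contribution = tan(19)/tan(35) = 0.491751
Fs = 0.286088 + 0.491751
Fs = 0.778


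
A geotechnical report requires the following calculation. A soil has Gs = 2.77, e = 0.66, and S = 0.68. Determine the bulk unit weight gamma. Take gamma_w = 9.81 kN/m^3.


Using gamma = gamma_w * (Gs + S*e) / (1 + e)
Numerator: Gs + S*e = 2.77 + 0.68*0.66 = 3.2188
Denominator: 1 + e = 1 + 0.66 = 1.66
gamma = 9.81 * 3.2188 / 1.66
gamma = 19.022 kN/m^3


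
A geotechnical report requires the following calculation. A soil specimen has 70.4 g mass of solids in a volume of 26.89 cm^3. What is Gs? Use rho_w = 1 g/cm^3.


Using Gs = m_s / (V_s * rho_w)
Since rho_w = 1 g/cm^3:
Gs = 70.4 / 26.89
Gs = 2.618


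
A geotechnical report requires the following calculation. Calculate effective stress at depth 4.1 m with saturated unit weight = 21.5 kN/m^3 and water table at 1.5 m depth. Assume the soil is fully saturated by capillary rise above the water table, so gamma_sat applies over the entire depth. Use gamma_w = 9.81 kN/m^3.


Total stress = gamma_sat * depth
sigma = 21.5 * 4.1 = 88.15 kPa
Pore water pressure u = gamma_w * (depth - d_wt)
u = 9.81 * (4.1 - 1.5) = 25.506 kPa
Effective stress = sigma - u
sigma' = 88.15 - 25.506 = 62.64 kPa


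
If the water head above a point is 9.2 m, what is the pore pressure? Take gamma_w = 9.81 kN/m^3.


Result: 90.25 kPa

Derivation:
Using u = gamma_w * h_w
u = 9.81 * 9.2
u = 90.25 kPa


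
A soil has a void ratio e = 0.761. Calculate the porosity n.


Result: 0.4321

Derivation:
Using the relation n = e / (1 + e)
n = 0.761 / (1 + 0.761)
n = 0.761 / 1.761
n = 0.4321


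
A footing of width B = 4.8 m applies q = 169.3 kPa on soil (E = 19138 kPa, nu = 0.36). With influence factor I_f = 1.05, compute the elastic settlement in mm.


Result: 38.807 mm

Derivation:
Using Se = q * B * (1 - nu^2) * I_f / E
1 - nu^2 = 1 - 0.36^2 = 0.8704
Se = 169.3 * 4.8 * 0.8704 * 1.05 / 19138
Se = 0.038807 m
Convert to mm: Se = 0.038807 * 1000 = 38.807 mm


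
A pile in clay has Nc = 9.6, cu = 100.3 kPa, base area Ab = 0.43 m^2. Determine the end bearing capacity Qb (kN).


Using Qb = Nc * cu * Ab
Qb = 9.6 * 100.3 * 0.43
Qb = 414.04 kN


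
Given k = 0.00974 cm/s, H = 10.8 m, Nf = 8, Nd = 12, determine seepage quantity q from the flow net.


Result: 0.0007013 m^3/s per m

Derivation:
Convert k to m/s for unit consistency with H:
k = 0.00974 cm/s = 0.00974 / 100 m/s = 9.74e-05 m/s
Using q = k * H * Nf / Nd
Nf / Nd = 8 / 12 = 0.6667
q = 9.74e-05 * 10.8 * 0.6667
q = 0.0007013 m^3/s per m


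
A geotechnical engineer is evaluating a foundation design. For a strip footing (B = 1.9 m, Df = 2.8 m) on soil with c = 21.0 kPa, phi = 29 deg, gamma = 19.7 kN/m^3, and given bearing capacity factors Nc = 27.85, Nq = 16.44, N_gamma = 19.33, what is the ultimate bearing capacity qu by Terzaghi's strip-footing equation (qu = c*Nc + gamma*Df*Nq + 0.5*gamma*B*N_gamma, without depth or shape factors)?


Compute qu = c*Nc + gamma*Df*Nq + 0.5*gamma*B*N_gamma
Term 1: 21.0 * 27.85 = 584.85
Term 2: 19.7 * 2.8 * 16.44 = 906.8304
Term 3: 0.5 * 19.7 * 1.9 * 19.33 = 361.76095
qu = 584.85 + 906.8304 + 361.76095
qu = 1853.44 kPa


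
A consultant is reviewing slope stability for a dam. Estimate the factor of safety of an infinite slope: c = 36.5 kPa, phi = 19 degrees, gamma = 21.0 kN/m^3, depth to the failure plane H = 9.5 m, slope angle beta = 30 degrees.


Using Fs = c / (gamma*H*sin(beta)*cos(beta)) + tan(phi)/tan(beta)
Cohesion contribution = 36.5 / (21.0*9.5*sin(30)*cos(30))
Cohesion contribution = 0.422522
Friction contribution = tan(19)/tan(30) = 0.596393
Fs = 0.422522 + 0.596393
Fs = 1.019


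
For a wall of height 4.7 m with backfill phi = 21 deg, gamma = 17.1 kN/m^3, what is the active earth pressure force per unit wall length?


Compute active earth pressure coefficient:
Ka = tan^2(45 - phi/2) = tan^2(34.5) = 0.472355
Compute active force:
Pa = 0.5 * Ka * gamma * H^2
Pa = 0.5 * 0.472355 * 17.1 * 4.7^2
Pa = 89.21 kN/m


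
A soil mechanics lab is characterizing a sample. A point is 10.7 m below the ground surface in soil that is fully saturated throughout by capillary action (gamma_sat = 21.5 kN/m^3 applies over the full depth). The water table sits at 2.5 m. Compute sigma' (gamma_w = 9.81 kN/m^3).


Total stress = gamma_sat * depth
sigma = 21.5 * 10.7 = 230.05 kPa
Pore water pressure u = gamma_w * (depth - d_wt)
u = 9.81 * (10.7 - 2.5) = 80.442 kPa
Effective stress = sigma - u
sigma' = 230.05 - 80.442 = 149.61 kPa


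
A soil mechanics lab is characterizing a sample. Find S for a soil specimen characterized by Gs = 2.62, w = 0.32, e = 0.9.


Result: 0.9316

Derivation:
Using S = Gs * w / e
S = 2.62 * 0.32 / 0.9
S = 0.9316


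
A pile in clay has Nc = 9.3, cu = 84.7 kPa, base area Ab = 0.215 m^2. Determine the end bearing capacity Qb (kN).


Result: 169.36 kN

Derivation:
Using Qb = Nc * cu * Ab
Qb = 9.3 * 84.7 * 0.215
Qb = 169.36 kN


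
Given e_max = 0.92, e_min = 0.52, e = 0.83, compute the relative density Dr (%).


Using Dr = (e_max - e) / (e_max - e_min) * 100
e_max - e = 0.92 - 0.83 = 0.09
e_max - e_min = 0.92 - 0.52 = 0.4
Dr = 0.09 / 0.4 * 100
Dr = 22.5 %


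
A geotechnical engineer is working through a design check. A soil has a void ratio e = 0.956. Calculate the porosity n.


Using the relation n = e / (1 + e)
n = 0.956 / (1 + 0.956)
n = 0.956 / 1.956
n = 0.4888


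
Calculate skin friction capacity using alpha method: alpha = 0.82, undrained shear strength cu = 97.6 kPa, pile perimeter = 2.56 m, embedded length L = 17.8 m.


Using Qs = alpha * cu * perimeter * L
Qs = 0.82 * 97.6 * 2.56 * 17.8
Qs = 3646.9 kN


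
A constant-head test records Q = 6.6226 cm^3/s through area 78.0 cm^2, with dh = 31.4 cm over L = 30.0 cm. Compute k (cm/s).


Compute hydraulic gradient:
i = dh / L = 31.4 / 30.0 = 1.04667
Then apply Darcy's law:
k = Q / (A * i)
k = 6.6226 / (78.0 * 1.04667)
k = 6.6226 / 81.64
k = 0.08112 cm/s


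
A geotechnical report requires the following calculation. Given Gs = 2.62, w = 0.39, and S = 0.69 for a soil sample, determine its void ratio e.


Result: 1.4809

Derivation:
Using the relation e = Gs * w / S
e = 2.62 * 0.39 / 0.69
e = 1.4809


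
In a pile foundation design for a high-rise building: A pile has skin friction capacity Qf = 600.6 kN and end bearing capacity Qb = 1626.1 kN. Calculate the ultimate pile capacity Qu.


Using Qu = Qf + Qb
Qu = 600.6 + 1626.1
Qu = 2226.7 kN


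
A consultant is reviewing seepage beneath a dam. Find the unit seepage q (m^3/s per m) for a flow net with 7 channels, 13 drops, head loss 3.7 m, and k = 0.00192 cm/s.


Result: 3.825e-05 m^3/s per m

Derivation:
Convert k to m/s for unit consistency with H:
k = 0.00192 cm/s = 0.00192 / 100 m/s = 1.92e-05 m/s
Using q = k * H * Nf / Nd
Nf / Nd = 7 / 13 = 0.5385
q = 1.92e-05 * 3.7 * 0.5385
q = 3.825e-05 m^3/s per m


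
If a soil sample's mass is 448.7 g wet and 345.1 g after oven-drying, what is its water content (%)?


Using w = (m_wet - m_dry) / m_dry * 100
m_wet - m_dry = 448.7 - 345.1 = 103.6 g
w = 103.6 / 345.1 * 100
w = 30.02 %


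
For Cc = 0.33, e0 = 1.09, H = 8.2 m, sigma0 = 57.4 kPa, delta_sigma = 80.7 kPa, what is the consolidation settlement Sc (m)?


Using Sc = Cc * H / (1 + e0) * log10((sigma0 + delta_sigma) / sigma0)
Stress ratio = (57.4 + 80.7) / 57.4 = 2.40592
log10(2.40592) = 0.381282
Cc * H / (1 + e0) = 0.33 * 8.2 / (1 + 1.09) = 1.29474
Sc = 1.29474 * 0.381282
Sc = 0.4937 m


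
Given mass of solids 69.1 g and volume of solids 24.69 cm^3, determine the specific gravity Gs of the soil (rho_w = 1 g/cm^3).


Using Gs = m_s / (V_s * rho_w)
Since rho_w = 1 g/cm^3:
Gs = 69.1 / 24.69
Gs = 2.799


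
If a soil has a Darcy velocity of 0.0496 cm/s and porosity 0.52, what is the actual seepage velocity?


Using v_s = v_d / n
v_s = 0.0496 / 0.52
v_s = 0.09538 cm/s


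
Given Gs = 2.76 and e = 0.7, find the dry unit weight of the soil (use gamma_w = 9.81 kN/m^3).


Using gamma_d = Gs * gamma_w / (1 + e)
gamma_d = 2.76 * 9.81 / (1 + 0.7)
gamma_d = 2.76 * 9.81 / 1.7
gamma_d = 15.927 kN/m^3


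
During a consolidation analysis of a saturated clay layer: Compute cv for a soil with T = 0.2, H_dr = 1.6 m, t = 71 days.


Result: 0.00721 m^2/day

Derivation:
Using cv = T * H_dr^2 / t
H_dr^2 = 1.6^2 = 2.56
cv = 0.2 * 2.56 / 71
cv = 0.00721 m^2/day


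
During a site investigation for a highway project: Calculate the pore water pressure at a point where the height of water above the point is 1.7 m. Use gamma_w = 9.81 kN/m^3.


Using u = gamma_w * h_w
u = 9.81 * 1.7
u = 16.68 kPa


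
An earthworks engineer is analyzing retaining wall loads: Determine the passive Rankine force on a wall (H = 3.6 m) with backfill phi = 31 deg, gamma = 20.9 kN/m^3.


Compute passive earth pressure coefficient:
Kp = tan^2(45 + phi/2) = tan^2(60.5) = 3.124035
Compute passive force:
Pp = 0.5 * Kp * gamma * H^2
Pp = 0.5 * 3.124035 * 20.9 * 3.6^2
Pp = 423.09 kN/m


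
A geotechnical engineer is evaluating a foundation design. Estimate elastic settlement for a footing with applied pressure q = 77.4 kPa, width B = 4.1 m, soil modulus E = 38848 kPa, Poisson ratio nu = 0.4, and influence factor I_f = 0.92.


Result: 6.313 mm

Derivation:
Using Se = q * B * (1 - nu^2) * I_f / E
1 - nu^2 = 1 - 0.4^2 = 0.84
Se = 77.4 * 4.1 * 0.84 * 0.92 / 38848
Se = 0.006313 m
Convert to mm: Se = 0.006313 * 1000 = 6.313 mm


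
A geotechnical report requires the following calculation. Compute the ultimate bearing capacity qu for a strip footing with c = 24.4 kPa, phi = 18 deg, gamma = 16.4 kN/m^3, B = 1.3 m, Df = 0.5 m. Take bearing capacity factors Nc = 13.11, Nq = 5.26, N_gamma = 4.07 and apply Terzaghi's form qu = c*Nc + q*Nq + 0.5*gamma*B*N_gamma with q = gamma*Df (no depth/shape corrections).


Result: 406.4 kPa

Derivation:
Compute qu = c*Nc + gamma*Df*Nq + 0.5*gamma*B*N_gamma
Term 1: 24.4 * 13.11 = 319.884
Term 2: 16.4 * 0.5 * 5.26 = 43.132
Term 3: 0.5 * 16.4 * 1.3 * 4.07 = 43.3862
qu = 319.884 + 43.132 + 43.3862
qu = 406.4 kPa


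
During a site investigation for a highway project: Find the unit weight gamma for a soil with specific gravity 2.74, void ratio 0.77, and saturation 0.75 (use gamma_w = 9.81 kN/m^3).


Using gamma = gamma_w * (Gs + S*e) / (1 + e)
Numerator: Gs + S*e = 2.74 + 0.75*0.77 = 3.3175
Denominator: 1 + e = 1 + 0.77 = 1.77
gamma = 9.81 * 3.3175 / 1.77
gamma = 18.387 kN/m^3


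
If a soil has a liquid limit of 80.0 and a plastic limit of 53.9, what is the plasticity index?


Using PI = LL - PL
PI = 80.0 - 53.9
PI = 26.1


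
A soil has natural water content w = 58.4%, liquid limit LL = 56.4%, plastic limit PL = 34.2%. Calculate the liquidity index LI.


First compute the plasticity index:
PI = LL - PL = 56.4 - 34.2 = 22.2
Then compute the liquidity index:
LI = (w - PL) / PI
LI = (58.4 - 34.2) / 22.2
LI = 1.09


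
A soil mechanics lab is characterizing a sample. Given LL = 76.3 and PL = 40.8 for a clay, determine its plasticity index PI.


Result: 35.5

Derivation:
Using PI = LL - PL
PI = 76.3 - 40.8
PI = 35.5


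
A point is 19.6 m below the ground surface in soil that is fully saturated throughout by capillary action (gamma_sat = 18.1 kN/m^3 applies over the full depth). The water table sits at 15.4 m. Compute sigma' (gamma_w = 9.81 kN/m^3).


Total stress = gamma_sat * depth
sigma = 18.1 * 19.6 = 354.76 kPa
Pore water pressure u = gamma_w * (depth - d_wt)
u = 9.81 * (19.6 - 15.4) = 41.202 kPa
Effective stress = sigma - u
sigma' = 354.76 - 41.202 = 313.56 kPa


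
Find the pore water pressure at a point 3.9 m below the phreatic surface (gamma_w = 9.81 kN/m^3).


Result: 38.26 kPa

Derivation:
Using u = gamma_w * h_w
u = 9.81 * 3.9
u = 38.26 kPa


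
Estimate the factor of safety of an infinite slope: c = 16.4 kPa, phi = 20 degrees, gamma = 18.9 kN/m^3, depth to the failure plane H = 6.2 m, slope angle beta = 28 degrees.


Using Fs = c / (gamma*H*sin(beta)*cos(beta)) + tan(phi)/tan(beta)
Cohesion contribution = 16.4 / (18.9*6.2*sin(28)*cos(28))
Cohesion contribution = 0.337634
Friction contribution = tan(20)/tan(28) = 0.684528
Fs = 0.337634 + 0.684528
Fs = 1.022


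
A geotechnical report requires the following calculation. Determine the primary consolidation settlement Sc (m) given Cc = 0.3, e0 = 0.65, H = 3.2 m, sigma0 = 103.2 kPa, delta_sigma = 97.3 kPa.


Result: 0.1678 m

Derivation:
Using Sc = Cc * H / (1 + e0) * log10((sigma0 + delta_sigma) / sigma0)
Stress ratio = (103.2 + 97.3) / 103.2 = 1.94283
log10(1.94283) = 0.288435
Cc * H / (1 + e0) = 0.3 * 3.2 / (1 + 0.65) = 0.581818
Sc = 0.581818 * 0.288435
Sc = 0.1678 m


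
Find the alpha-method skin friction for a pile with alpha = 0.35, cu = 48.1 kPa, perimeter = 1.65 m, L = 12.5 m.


Using Qs = alpha * cu * perimeter * L
Qs = 0.35 * 48.1 * 1.65 * 12.5
Qs = 347.22 kN


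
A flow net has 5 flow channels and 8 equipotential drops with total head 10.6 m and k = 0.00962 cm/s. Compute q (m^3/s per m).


Result: 0.0006373 m^3/s per m

Derivation:
Convert k to m/s for unit consistency with H:
k = 0.00962 cm/s = 0.00962 / 100 m/s = 9.62e-05 m/s
Using q = k * H * Nf / Nd
Nf / Nd = 5 / 8 = 0.625
q = 9.62e-05 * 10.6 * 0.625
q = 0.0006373 m^3/s per m


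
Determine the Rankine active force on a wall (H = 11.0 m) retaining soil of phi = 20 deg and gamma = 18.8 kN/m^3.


Compute active earth pressure coefficient:
Ka = tan^2(45 - phi/2) = tan^2(35.0) = 0.490291
Compute active force:
Pa = 0.5 * Ka * gamma * H^2
Pa = 0.5 * 0.490291 * 18.8 * 11.0^2
Pa = 557.66 kN/m


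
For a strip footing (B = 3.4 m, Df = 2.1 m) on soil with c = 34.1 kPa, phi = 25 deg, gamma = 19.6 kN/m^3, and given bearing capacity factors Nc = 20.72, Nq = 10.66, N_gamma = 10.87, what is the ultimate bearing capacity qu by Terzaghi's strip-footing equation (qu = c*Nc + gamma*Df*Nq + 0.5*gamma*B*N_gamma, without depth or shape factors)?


Compute qu = c*Nc + gamma*Df*Nq + 0.5*gamma*B*N_gamma
Term 1: 34.1 * 20.72 = 706.552
Term 2: 19.6 * 2.1 * 10.66 = 438.7656
Term 3: 0.5 * 19.6 * 3.4 * 10.87 = 362.1884
qu = 706.552 + 438.7656 + 362.1884
qu = 1507.51 kPa


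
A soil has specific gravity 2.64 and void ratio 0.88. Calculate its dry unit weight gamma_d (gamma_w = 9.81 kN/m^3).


Using gamma_d = Gs * gamma_w / (1 + e)
gamma_d = 2.64 * 9.81 / (1 + 0.88)
gamma_d = 2.64 * 9.81 / 1.88
gamma_d = 13.776 kN/m^3


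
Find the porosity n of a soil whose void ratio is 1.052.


Using the relation n = e / (1 + e)
n = 1.052 / (1 + 1.052)
n = 1.052 / 2.052
n = 0.5127


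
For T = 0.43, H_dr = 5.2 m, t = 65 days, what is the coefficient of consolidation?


Using cv = T * H_dr^2 / t
H_dr^2 = 5.2^2 = 27.04
cv = 0.43 * 27.04 / 65
cv = 0.17888 m^2/day


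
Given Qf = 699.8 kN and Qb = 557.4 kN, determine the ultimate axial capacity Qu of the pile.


Using Qu = Qf + Qb
Qu = 699.8 + 557.4
Qu = 1257.2 kN


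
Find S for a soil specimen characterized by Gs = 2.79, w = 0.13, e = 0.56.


Result: 0.6477

Derivation:
Using S = Gs * w / e
S = 2.79 * 0.13 / 0.56
S = 0.6477


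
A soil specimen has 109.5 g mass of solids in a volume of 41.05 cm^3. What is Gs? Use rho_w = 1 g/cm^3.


Using Gs = m_s / (V_s * rho_w)
Since rho_w = 1 g/cm^3:
Gs = 109.5 / 41.05
Gs = 2.667


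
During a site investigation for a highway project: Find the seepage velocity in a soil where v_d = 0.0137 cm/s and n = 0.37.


Result: 0.03703 cm/s

Derivation:
Using v_s = v_d / n
v_s = 0.0137 / 0.37
v_s = 0.03703 cm/s


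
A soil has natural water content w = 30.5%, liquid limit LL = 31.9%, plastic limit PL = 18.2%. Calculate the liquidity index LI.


First compute the plasticity index:
PI = LL - PL = 31.9 - 18.2 = 13.7
Then compute the liquidity index:
LI = (w - PL) / PI
LI = (30.5 - 18.2) / 13.7
LI = 0.898


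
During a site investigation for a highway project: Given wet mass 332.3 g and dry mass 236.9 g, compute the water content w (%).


Result: 40.27 %

Derivation:
Using w = (m_wet - m_dry) / m_dry * 100
m_wet - m_dry = 332.3 - 236.9 = 95.4 g
w = 95.4 / 236.9 * 100
w = 40.27 %


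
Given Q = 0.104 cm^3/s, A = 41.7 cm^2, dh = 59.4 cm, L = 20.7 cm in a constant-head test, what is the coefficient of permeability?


Compute hydraulic gradient:
i = dh / L = 59.4 / 20.7 = 2.86957
Then apply Darcy's law:
k = Q / (A * i)
k = 0.104 / (41.7 * 2.86957)
k = 0.104 / 119.661
k = 0.000869 cm/s


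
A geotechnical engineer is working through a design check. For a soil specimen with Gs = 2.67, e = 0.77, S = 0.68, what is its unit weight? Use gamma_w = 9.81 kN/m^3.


Result: 17.7 kN/m^3

Derivation:
Using gamma = gamma_w * (Gs + S*e) / (1 + e)
Numerator: Gs + S*e = 2.67 + 0.68*0.77 = 3.1936
Denominator: 1 + e = 1 + 0.77 = 1.77
gamma = 9.81 * 3.1936 / 1.77
gamma = 17.7 kN/m^3


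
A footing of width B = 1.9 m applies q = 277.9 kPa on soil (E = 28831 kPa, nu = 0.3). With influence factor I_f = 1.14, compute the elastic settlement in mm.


Result: 18.999 mm

Derivation:
Using Se = q * B * (1 - nu^2) * I_f / E
1 - nu^2 = 1 - 0.3^2 = 0.91
Se = 277.9 * 1.9 * 0.91 * 1.14 / 28831
Se = 0.018999 m
Convert to mm: Se = 0.018999 * 1000 = 18.999 mm


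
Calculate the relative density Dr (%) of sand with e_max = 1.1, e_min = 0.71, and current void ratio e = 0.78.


Using Dr = (e_max - e) / (e_max - e_min) * 100
e_max - e = 1.1 - 0.78 = 0.32
e_max - e_min = 1.1 - 0.71 = 0.39
Dr = 0.32 / 0.39 * 100
Dr = 82.05 %


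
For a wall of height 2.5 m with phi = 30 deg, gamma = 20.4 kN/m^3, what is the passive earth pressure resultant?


Compute passive earth pressure coefficient:
Kp = tan^2(45 + phi/2) = tan^2(60.0) = 3
Compute passive force:
Pp = 0.5 * Kp * gamma * H^2
Pp = 0.5 * 3 * 20.4 * 2.5^2
Pp = 191.25 kN/m


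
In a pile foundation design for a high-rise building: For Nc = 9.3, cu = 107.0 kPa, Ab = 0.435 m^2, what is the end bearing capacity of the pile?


Result: 432.87 kN

Derivation:
Using Qb = Nc * cu * Ab
Qb = 9.3 * 107.0 * 0.435
Qb = 432.87 kN


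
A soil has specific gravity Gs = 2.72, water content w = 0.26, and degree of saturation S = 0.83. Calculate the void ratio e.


Using the relation e = Gs * w / S
e = 2.72 * 0.26 / 0.83
e = 0.852


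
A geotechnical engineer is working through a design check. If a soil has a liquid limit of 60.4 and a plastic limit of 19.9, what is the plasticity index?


Result: 40.5

Derivation:
Using PI = LL - PL
PI = 60.4 - 19.9
PI = 40.5


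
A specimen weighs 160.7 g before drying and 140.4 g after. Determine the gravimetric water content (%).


Using w = (m_wet - m_dry) / m_dry * 100
m_wet - m_dry = 160.7 - 140.4 = 20.3 g
w = 20.3 / 140.4 * 100
w = 14.46 %


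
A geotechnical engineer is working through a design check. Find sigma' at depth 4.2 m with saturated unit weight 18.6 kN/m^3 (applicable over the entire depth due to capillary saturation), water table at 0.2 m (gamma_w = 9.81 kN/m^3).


Total stress = gamma_sat * depth
sigma = 18.6 * 4.2 = 78.12 kPa
Pore water pressure u = gamma_w * (depth - d_wt)
u = 9.81 * (4.2 - 0.2) = 39.24 kPa
Effective stress = sigma - u
sigma' = 78.12 - 39.24 = 38.88 kPa


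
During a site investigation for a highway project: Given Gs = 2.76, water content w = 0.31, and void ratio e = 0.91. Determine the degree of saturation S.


Result: 0.9402

Derivation:
Using S = Gs * w / e
S = 2.76 * 0.31 / 0.91
S = 0.9402


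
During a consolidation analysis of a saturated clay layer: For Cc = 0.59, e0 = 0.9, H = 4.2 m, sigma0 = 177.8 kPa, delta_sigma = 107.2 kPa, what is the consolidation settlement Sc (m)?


Result: 0.2672 m

Derivation:
Using Sc = Cc * H / (1 + e0) * log10((sigma0 + delta_sigma) / sigma0)
Stress ratio = (177.8 + 107.2) / 177.8 = 1.60292
log10(1.60292) = 0.204913
Cc * H / (1 + e0) = 0.59 * 4.2 / (1 + 0.9) = 1.30421
Sc = 1.30421 * 0.204913
Sc = 0.2672 m


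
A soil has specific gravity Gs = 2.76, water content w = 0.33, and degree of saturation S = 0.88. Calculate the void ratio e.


Result: 1.035

Derivation:
Using the relation e = Gs * w / S
e = 2.76 * 0.33 / 0.88
e = 1.035


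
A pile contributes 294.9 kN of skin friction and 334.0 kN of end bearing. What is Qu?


Result: 628.9 kN

Derivation:
Using Qu = Qf + Qb
Qu = 294.9 + 334.0
Qu = 628.9 kN


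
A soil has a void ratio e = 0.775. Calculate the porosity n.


Result: 0.4366

Derivation:
Using the relation n = e / (1 + e)
n = 0.775 / (1 + 0.775)
n = 0.775 / 1.775
n = 0.4366


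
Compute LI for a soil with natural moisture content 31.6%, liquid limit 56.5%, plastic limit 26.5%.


First compute the plasticity index:
PI = LL - PL = 56.5 - 26.5 = 30.0
Then compute the liquidity index:
LI = (w - PL) / PI
LI = (31.6 - 26.5) / 30.0
LI = 0.17


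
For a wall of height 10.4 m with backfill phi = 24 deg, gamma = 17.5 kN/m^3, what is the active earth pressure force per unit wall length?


Compute active earth pressure coefficient:
Ka = tan^2(45 - phi/2) = tan^2(33.0) = 0.42173
Compute active force:
Pa = 0.5 * Ka * gamma * H^2
Pa = 0.5 * 0.42173 * 17.5 * 10.4^2
Pa = 399.13 kN/m


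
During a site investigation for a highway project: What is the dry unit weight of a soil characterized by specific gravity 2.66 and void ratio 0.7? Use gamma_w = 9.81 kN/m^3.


Using gamma_d = Gs * gamma_w / (1 + e)
gamma_d = 2.66 * 9.81 / (1 + 0.7)
gamma_d = 2.66 * 9.81 / 1.7
gamma_d = 15.35 kN/m^3


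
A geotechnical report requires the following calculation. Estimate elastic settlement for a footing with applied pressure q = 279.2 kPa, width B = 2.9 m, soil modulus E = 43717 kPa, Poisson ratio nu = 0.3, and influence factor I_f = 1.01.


Using Se = q * B * (1 - nu^2) * I_f / E
1 - nu^2 = 1 - 0.3^2 = 0.91
Se = 279.2 * 2.9 * 0.91 * 1.01 / 43717
Se = 0.017023 m
Convert to mm: Se = 0.017023 * 1000 = 17.023 mm


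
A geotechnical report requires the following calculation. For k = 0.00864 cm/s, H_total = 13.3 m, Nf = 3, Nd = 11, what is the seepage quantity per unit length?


Convert k to m/s for unit consistency with H:
k = 0.00864 cm/s = 0.00864 / 100 m/s = 8.64e-05 m/s
Using q = k * H * Nf / Nd
Nf / Nd = 3 / 11 = 0.2727
q = 8.64e-05 * 13.3 * 0.2727
q = 0.0003134 m^3/s per m


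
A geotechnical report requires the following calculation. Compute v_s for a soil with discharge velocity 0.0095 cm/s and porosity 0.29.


Using v_s = v_d / n
v_s = 0.0095 / 0.29
v_s = 0.03276 cm/s


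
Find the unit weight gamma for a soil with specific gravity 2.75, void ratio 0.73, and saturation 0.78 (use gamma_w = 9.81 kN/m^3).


Using gamma = gamma_w * (Gs + S*e) / (1 + e)
Numerator: Gs + S*e = 2.75 + 0.78*0.73 = 3.3194
Denominator: 1 + e = 1 + 0.73 = 1.73
gamma = 9.81 * 3.3194 / 1.73
gamma = 18.823 kN/m^3


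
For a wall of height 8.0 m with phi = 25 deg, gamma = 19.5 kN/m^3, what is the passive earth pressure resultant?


Compute passive earth pressure coefficient:
Kp = tan^2(45 + phi/2) = tan^2(57.5) = 2.463913
Compute passive force:
Pp = 0.5 * Kp * gamma * H^2
Pp = 0.5 * 2.463913 * 19.5 * 8.0^2
Pp = 1537.48 kN/m


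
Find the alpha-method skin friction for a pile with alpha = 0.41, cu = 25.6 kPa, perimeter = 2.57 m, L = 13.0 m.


Result: 350.67 kN

Derivation:
Using Qs = alpha * cu * perimeter * L
Qs = 0.41 * 25.6 * 2.57 * 13.0
Qs = 350.67 kN


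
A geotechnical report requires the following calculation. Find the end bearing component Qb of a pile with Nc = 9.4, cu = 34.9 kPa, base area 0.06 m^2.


Using Qb = Nc * cu * Ab
Qb = 9.4 * 34.9 * 0.06
Qb = 19.68 kN


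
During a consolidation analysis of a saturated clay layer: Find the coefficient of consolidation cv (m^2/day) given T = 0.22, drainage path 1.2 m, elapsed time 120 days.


Using cv = T * H_dr^2 / t
H_dr^2 = 1.2^2 = 1.44
cv = 0.22 * 1.44 / 120
cv = 0.00264 m^2/day


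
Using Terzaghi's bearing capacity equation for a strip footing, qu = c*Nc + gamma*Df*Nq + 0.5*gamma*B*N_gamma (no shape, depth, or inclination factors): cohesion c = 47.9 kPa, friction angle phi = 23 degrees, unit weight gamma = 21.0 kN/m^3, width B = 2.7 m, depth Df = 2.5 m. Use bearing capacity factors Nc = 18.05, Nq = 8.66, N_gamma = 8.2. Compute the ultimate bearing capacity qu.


Compute qu = c*Nc + gamma*Df*Nq + 0.5*gamma*B*N_gamma
Term 1: 47.9 * 18.05 = 864.595
Term 2: 21.0 * 2.5 * 8.66 = 454.65
Term 3: 0.5 * 21.0 * 2.7 * 8.2 = 232.47
qu = 864.595 + 454.65 + 232.47
qu = 1551.72 kPa


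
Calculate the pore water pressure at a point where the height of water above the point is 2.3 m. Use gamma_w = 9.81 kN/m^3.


Using u = gamma_w * h_w
u = 9.81 * 2.3
u = 22.56 kPa


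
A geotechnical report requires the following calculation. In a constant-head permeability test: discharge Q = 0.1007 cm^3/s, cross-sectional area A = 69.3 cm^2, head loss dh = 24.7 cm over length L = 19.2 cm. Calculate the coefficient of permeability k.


Compute hydraulic gradient:
i = dh / L = 24.7 / 19.2 = 1.28646
Then apply Darcy's law:
k = Q / (A * i)
k = 0.1007 / (69.3 * 1.28646)
k = 0.1007 / 89.1516
k = 0.00113 cm/s


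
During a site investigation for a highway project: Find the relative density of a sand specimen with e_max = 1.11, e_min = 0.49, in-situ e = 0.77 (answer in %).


Using Dr = (e_max - e) / (e_max - e_min) * 100
e_max - e = 1.11 - 0.77 = 0.34
e_max - e_min = 1.11 - 0.49 = 0.62
Dr = 0.34 / 0.62 * 100
Dr = 54.84 %


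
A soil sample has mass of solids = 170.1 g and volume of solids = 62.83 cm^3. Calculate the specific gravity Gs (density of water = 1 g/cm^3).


Result: 2.707

Derivation:
Using Gs = m_s / (V_s * rho_w)
Since rho_w = 1 g/cm^3:
Gs = 170.1 / 62.83
Gs = 2.707


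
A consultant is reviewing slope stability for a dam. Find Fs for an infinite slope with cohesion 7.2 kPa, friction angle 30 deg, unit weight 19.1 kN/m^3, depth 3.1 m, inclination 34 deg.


Using Fs = c / (gamma*H*sin(beta)*cos(beta)) + tan(phi)/tan(beta)
Cohesion contribution = 7.2 / (19.1*3.1*sin(34)*cos(34))
Cohesion contribution = 0.262302
Friction contribution = tan(30)/tan(34) = 0.855957
Fs = 0.262302 + 0.855957
Fs = 1.118


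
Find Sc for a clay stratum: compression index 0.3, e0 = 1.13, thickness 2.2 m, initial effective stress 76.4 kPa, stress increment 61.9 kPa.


Result: 0.0799 m

Derivation:
Using Sc = Cc * H / (1 + e0) * log10((sigma0 + delta_sigma) / sigma0)
Stress ratio = (76.4 + 61.9) / 76.4 = 1.81021
log10(1.81021) = 0.257729
Cc * H / (1 + e0) = 0.3 * 2.2 / (1 + 1.13) = 0.309859
Sc = 0.309859 * 0.257729
Sc = 0.0799 m


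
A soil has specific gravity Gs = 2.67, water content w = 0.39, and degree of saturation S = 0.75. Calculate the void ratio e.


Using the relation e = Gs * w / S
e = 2.67 * 0.39 / 0.75
e = 1.3884


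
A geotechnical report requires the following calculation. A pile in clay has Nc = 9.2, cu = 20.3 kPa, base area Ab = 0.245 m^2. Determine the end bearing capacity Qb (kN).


Using Qb = Nc * cu * Ab
Qb = 9.2 * 20.3 * 0.245
Qb = 45.76 kN


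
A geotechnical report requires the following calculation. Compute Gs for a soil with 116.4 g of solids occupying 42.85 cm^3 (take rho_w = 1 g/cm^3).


Using Gs = m_s / (V_s * rho_w)
Since rho_w = 1 g/cm^3:
Gs = 116.4 / 42.85
Gs = 2.716


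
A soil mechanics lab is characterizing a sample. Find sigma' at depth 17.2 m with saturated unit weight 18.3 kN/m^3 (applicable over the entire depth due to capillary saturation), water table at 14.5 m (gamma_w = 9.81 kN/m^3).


Result: 288.27 kPa

Derivation:
Total stress = gamma_sat * depth
sigma = 18.3 * 17.2 = 314.76 kPa
Pore water pressure u = gamma_w * (depth - d_wt)
u = 9.81 * (17.2 - 14.5) = 26.487 kPa
Effective stress = sigma - u
sigma' = 314.76 - 26.487 = 288.27 kPa


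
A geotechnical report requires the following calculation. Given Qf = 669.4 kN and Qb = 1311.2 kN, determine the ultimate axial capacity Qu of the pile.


Using Qu = Qf + Qb
Qu = 669.4 + 1311.2
Qu = 1980.6 kN


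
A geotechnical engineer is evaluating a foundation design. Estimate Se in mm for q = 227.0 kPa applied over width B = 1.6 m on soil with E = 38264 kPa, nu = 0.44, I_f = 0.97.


Result: 7.425 mm

Derivation:
Using Se = q * B * (1 - nu^2) * I_f / E
1 - nu^2 = 1 - 0.44^2 = 0.8064
Se = 227.0 * 1.6 * 0.8064 * 0.97 / 38264
Se = 0.007425 m
Convert to mm: Se = 0.007425 * 1000 = 7.425 mm


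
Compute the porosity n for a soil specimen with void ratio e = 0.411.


Using the relation n = e / (1 + e)
n = 0.411 / (1 + 0.411)
n = 0.411 / 1.411
n = 0.2913


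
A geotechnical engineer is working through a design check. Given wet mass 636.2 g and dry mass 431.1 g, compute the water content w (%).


Using w = (m_wet - m_dry) / m_dry * 100
m_wet - m_dry = 636.2 - 431.1 = 205.1 g
w = 205.1 / 431.1 * 100
w = 47.58 %


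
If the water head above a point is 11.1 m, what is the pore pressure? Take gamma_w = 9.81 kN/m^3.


Using u = gamma_w * h_w
u = 9.81 * 11.1
u = 108.89 kPa


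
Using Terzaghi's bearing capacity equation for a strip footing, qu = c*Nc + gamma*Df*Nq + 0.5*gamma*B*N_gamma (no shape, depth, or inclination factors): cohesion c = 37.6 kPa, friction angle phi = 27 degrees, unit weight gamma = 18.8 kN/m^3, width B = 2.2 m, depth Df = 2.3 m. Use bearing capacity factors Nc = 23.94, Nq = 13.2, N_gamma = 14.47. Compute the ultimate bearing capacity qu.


Compute qu = c*Nc + gamma*Df*Nq + 0.5*gamma*B*N_gamma
Term 1: 37.6 * 23.94 = 900.144
Term 2: 18.8 * 2.3 * 13.2 = 570.768
Term 3: 0.5 * 18.8 * 2.2 * 14.47 = 299.2396
qu = 900.144 + 570.768 + 299.2396
qu = 1770.15 kPa


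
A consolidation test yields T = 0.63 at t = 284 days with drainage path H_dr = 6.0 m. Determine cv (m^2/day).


Using cv = T * H_dr^2 / t
H_dr^2 = 6.0^2 = 36.0
cv = 0.63 * 36.0 / 284
cv = 0.07986 m^2/day


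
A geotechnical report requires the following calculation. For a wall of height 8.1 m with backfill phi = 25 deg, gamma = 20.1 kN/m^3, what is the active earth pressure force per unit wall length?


Compute active earth pressure coefficient:
Ka = tan^2(45 - phi/2) = tan^2(32.5) = 0.405859
Compute active force:
Pa = 0.5 * Ka * gamma * H^2
Pa = 0.5 * 0.405859 * 20.1 * 8.1^2
Pa = 267.62 kN/m


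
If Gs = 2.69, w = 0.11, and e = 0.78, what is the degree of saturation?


Result: 0.3794

Derivation:
Using S = Gs * w / e
S = 2.69 * 0.11 / 0.78
S = 0.3794


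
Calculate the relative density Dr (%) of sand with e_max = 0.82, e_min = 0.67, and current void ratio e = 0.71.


Using Dr = (e_max - e) / (e_max - e_min) * 100
e_max - e = 0.82 - 0.71 = 0.11
e_max - e_min = 0.82 - 0.67 = 0.15
Dr = 0.11 / 0.15 * 100
Dr = 73.33 %
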